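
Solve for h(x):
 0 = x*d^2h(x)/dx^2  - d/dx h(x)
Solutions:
 h(x) = C1 + C2*x^2


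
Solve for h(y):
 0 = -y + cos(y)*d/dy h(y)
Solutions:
 h(y) = C1 + Integral(y/cos(y), y)


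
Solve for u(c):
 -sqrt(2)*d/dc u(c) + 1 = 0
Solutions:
 u(c) = C1 + sqrt(2)*c/2


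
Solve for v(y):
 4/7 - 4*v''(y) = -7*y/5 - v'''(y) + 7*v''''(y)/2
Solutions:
 v(y) = C1 + C2*y + 7*y^3/120 + 129*y^2/1120 + (C3*sin(sqrt(55)*y/7) + C4*cos(sqrt(55)*y/7))*exp(y/7)


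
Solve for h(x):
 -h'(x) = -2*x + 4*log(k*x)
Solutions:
 h(x) = C1 + x^2 - 4*x*log(k*x) + 4*x


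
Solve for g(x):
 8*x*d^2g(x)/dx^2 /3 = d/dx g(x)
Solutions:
 g(x) = C1 + C2*x^(11/8)


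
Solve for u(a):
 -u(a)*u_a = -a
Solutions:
 u(a) = -sqrt(C1 + a^2)
 u(a) = sqrt(C1 + a^2)


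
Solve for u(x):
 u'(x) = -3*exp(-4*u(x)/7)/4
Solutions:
 u(x) = 7*log(-I*(C1 - 3*x/7)^(1/4))
 u(x) = 7*log(I*(C1 - 3*x/7)^(1/4))
 u(x) = 7*log(-(C1 - 3*x/7)^(1/4))
 u(x) = 7*log(C1 - 3*x/7)/4


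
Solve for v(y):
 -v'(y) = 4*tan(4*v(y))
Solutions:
 v(y) = -asin(C1*exp(-16*y))/4 + pi/4
 v(y) = asin(C1*exp(-16*y))/4


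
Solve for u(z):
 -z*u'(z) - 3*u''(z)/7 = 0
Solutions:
 u(z) = C1 + C2*erf(sqrt(42)*z/6)


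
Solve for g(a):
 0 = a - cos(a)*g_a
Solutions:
 g(a) = C1 + Integral(a/cos(a), a)


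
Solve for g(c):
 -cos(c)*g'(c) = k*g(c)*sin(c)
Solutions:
 g(c) = C1*exp(k*log(cos(c)))


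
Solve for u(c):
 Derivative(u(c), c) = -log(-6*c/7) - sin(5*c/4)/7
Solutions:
 u(c) = C1 - c*log(-c) - c*log(6) + c + c*log(7) + 4*cos(5*c/4)/35


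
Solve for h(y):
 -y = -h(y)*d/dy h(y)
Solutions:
 h(y) = -sqrt(C1 + y^2)
 h(y) = sqrt(C1 + y^2)


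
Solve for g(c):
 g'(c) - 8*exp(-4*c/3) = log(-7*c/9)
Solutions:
 g(c) = C1 + c*log(-c) + c*(-2*log(3) - 1 + log(7)) - 6*exp(-4*c/3)


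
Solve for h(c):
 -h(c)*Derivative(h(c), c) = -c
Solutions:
 h(c) = -sqrt(C1 + c^2)
 h(c) = sqrt(C1 + c^2)


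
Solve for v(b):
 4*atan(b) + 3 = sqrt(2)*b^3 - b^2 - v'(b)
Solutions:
 v(b) = C1 + sqrt(2)*b^4/4 - b^3/3 - 4*b*atan(b) - 3*b + 2*log(b^2 + 1)


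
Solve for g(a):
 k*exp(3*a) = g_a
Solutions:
 g(a) = C1 + k*exp(3*a)/3


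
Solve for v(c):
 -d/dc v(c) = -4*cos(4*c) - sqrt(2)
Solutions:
 v(c) = C1 + sqrt(2)*c + sin(4*c)


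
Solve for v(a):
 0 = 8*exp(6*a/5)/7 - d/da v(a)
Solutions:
 v(a) = C1 + 20*exp(6*a/5)/21


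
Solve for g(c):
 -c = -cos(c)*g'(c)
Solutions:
 g(c) = C1 + Integral(c/cos(c), c)


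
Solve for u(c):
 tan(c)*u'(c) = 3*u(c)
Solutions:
 u(c) = C1*sin(c)^3


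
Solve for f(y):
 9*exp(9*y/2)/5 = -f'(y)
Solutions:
 f(y) = C1 - 2*exp(9*y/2)/5


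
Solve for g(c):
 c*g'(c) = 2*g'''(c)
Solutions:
 g(c) = C1 + Integral(C2*airyai(2^(2/3)*c/2) + C3*airybi(2^(2/3)*c/2), c)


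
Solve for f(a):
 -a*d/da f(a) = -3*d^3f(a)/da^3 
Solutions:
 f(a) = C1 + Integral(C2*airyai(3^(2/3)*a/3) + C3*airybi(3^(2/3)*a/3), a)


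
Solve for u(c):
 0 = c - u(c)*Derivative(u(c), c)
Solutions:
 u(c) = -sqrt(C1 + c^2)
 u(c) = sqrt(C1 + c^2)


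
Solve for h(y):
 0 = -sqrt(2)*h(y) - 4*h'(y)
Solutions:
 h(y) = C1*exp(-sqrt(2)*y/4)


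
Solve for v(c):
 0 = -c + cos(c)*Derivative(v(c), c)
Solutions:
 v(c) = C1 + Integral(c/cos(c), c)


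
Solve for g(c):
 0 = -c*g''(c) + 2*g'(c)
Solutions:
 g(c) = C1 + C2*c^3


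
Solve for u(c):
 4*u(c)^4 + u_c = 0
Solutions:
 u(c) = (-3^(2/3) - 3*3^(1/6)*I)*(1/(C1 + 4*c))^(1/3)/6
 u(c) = (-3^(2/3) + 3*3^(1/6)*I)*(1/(C1 + 4*c))^(1/3)/6
 u(c) = (1/(C1 + 12*c))^(1/3)


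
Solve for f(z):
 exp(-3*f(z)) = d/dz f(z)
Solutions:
 f(z) = log(C1 + 3*z)/3
 f(z) = log((-3^(1/3) - 3^(5/6)*I)*(C1 + z)^(1/3)/2)
 f(z) = log((-3^(1/3) + 3^(5/6)*I)*(C1 + z)^(1/3)/2)


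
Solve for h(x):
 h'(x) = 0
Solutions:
 h(x) = C1


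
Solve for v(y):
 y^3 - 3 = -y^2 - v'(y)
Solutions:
 v(y) = C1 - y^4/4 - y^3/3 + 3*y


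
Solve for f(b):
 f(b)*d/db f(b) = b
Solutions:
 f(b) = -sqrt(C1 + b^2)
 f(b) = sqrt(C1 + b^2)


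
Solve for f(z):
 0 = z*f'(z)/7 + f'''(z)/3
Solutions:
 f(z) = C1 + Integral(C2*airyai(-3^(1/3)*7^(2/3)*z/7) + C3*airybi(-3^(1/3)*7^(2/3)*z/7), z)


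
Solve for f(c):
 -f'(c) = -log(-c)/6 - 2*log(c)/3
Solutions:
 f(c) = C1 + 5*c*log(c)/6 + c*(-5 + I*pi)/6


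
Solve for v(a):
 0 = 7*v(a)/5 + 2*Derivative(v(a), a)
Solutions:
 v(a) = C1*exp(-7*a/10)


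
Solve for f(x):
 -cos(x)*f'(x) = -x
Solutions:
 f(x) = C1 + Integral(x/cos(x), x)


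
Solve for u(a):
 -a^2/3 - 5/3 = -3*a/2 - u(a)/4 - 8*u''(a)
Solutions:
 u(a) = C1*sin(sqrt(2)*a/8) + C2*cos(sqrt(2)*a/8) + 4*a^2/3 - 6*a - 236/3


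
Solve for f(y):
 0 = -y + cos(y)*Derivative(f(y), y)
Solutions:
 f(y) = C1 + Integral(y/cos(y), y)


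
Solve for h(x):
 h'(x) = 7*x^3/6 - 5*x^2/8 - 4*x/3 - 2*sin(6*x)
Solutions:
 h(x) = C1 + 7*x^4/24 - 5*x^3/24 - 2*x^2/3 + cos(6*x)/3


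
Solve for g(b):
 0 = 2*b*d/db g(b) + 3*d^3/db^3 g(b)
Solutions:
 g(b) = C1 + Integral(C2*airyai(-2^(1/3)*3^(2/3)*b/3) + C3*airybi(-2^(1/3)*3^(2/3)*b/3), b)


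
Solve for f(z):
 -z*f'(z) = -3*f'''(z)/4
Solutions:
 f(z) = C1 + Integral(C2*airyai(6^(2/3)*z/3) + C3*airybi(6^(2/3)*z/3), z)


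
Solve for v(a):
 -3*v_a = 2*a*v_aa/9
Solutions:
 v(a) = C1 + C2/a^(25/2)


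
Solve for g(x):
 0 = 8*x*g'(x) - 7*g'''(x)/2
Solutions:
 g(x) = C1 + Integral(C2*airyai(2*2^(1/3)*7^(2/3)*x/7) + C3*airybi(2*2^(1/3)*7^(2/3)*x/7), x)


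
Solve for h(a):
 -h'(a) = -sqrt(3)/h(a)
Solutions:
 h(a) = -sqrt(C1 + 2*sqrt(3)*a)
 h(a) = sqrt(C1 + 2*sqrt(3)*a)


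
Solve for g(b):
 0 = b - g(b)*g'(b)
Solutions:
 g(b) = -sqrt(C1 + b^2)
 g(b) = sqrt(C1 + b^2)


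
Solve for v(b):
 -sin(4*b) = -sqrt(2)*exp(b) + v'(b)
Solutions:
 v(b) = C1 + sqrt(2)*exp(b) + cos(4*b)/4


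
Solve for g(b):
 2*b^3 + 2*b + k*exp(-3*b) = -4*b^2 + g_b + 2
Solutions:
 g(b) = C1 + b^4/2 + 4*b^3/3 + b^2 - 2*b - k*exp(-3*b)/3


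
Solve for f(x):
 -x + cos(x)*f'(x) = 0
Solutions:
 f(x) = C1 + Integral(x/cos(x), x)


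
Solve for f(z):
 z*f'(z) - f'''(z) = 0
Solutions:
 f(z) = C1 + Integral(C2*airyai(z) + C3*airybi(z), z)


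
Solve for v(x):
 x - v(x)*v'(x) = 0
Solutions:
 v(x) = -sqrt(C1 + x^2)
 v(x) = sqrt(C1 + x^2)


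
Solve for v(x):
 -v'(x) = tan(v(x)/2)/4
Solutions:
 v(x) = -2*asin(C1*exp(-x/8)) + 2*pi
 v(x) = 2*asin(C1*exp(-x/8))


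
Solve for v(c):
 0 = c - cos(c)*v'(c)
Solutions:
 v(c) = C1 + Integral(c/cos(c), c)


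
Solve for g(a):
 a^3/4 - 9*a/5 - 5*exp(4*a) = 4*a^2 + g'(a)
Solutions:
 g(a) = C1 + a^4/16 - 4*a^3/3 - 9*a^2/10 - 5*exp(4*a)/4


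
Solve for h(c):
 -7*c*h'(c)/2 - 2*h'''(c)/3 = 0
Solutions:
 h(c) = C1 + Integral(C2*airyai(-42^(1/3)*c/2) + C3*airybi(-42^(1/3)*c/2), c)


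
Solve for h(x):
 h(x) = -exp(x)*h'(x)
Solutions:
 h(x) = C1*exp(exp(-x))


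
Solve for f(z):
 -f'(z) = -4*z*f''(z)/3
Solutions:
 f(z) = C1 + C2*z^(7/4)


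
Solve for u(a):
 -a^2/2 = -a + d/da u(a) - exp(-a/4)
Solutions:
 u(a) = C1 - a^3/6 + a^2/2 - 4*exp(-a/4)


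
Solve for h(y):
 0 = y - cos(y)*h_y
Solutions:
 h(y) = C1 + Integral(y/cos(y), y)


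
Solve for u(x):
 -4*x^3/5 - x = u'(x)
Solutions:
 u(x) = C1 - x^4/5 - x^2/2


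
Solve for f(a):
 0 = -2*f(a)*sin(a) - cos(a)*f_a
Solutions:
 f(a) = C1*cos(a)^2


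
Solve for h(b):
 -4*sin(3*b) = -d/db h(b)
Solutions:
 h(b) = C1 - 4*cos(3*b)/3


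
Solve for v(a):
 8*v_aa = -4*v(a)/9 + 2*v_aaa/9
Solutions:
 v(a) = C1*exp(a*(-(sqrt(3457) + 1729)^(1/3)/2 - 72/(sqrt(3457) + 1729)^(1/3) + 12))*sin(sqrt(3)*a*(-(sqrt(3457) + 1729)^(1/3)/2 + 72/(sqrt(3457) + 1729)^(1/3))) + C2*exp(a*(-(sqrt(3457) + 1729)^(1/3)/2 - 72/(sqrt(3457) + 1729)^(1/3) + 12))*cos(sqrt(3)*a*(-(sqrt(3457) + 1729)^(1/3)/2 + 72/(sqrt(3457) + 1729)^(1/3))) + C3*exp(a*(144/(sqrt(3457) + 1729)^(1/3) + 12 + (sqrt(3457) + 1729)^(1/3)))


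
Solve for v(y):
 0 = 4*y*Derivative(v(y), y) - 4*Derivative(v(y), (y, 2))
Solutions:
 v(y) = C1 + C2*erfi(sqrt(2)*y/2)


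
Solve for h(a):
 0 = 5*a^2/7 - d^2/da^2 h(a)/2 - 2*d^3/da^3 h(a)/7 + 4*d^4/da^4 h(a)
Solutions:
 h(a) = C1 + C2*a + C3*exp(a*(1 - 3*sqrt(11))/28) + C4*exp(a*(1 + 3*sqrt(11))/28) + 5*a^4/42 - 40*a^3/147 + 4080*a^2/343


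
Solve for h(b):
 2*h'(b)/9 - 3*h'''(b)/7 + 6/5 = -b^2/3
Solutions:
 h(b) = C1 + C2*exp(-sqrt(42)*b/9) + C3*exp(sqrt(42)*b/9) - b^3/2 - 783*b/70


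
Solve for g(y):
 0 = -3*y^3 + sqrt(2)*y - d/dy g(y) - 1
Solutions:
 g(y) = C1 - 3*y^4/4 + sqrt(2)*y^2/2 - y


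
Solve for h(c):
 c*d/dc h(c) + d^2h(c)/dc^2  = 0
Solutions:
 h(c) = C1 + C2*erf(sqrt(2)*c/2)


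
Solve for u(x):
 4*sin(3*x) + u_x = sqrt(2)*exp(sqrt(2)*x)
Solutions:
 u(x) = C1 + exp(sqrt(2)*x) + 4*cos(3*x)/3


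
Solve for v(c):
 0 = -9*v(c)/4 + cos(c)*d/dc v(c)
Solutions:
 v(c) = C1*(sin(c) + 1)^(9/8)/(sin(c) - 1)^(9/8)


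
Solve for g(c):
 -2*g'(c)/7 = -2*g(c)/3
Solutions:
 g(c) = C1*exp(7*c/3)


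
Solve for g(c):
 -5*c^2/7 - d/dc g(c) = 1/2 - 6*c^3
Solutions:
 g(c) = C1 + 3*c^4/2 - 5*c^3/21 - c/2


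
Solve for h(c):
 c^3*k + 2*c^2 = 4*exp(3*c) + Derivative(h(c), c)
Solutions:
 h(c) = C1 + c^4*k/4 + 2*c^3/3 - 4*exp(3*c)/3


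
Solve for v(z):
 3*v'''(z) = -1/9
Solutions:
 v(z) = C1 + C2*z + C3*z^2 - z^3/162


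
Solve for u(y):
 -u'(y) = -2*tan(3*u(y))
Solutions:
 u(y) = -asin(C1*exp(6*y))/3 + pi/3
 u(y) = asin(C1*exp(6*y))/3


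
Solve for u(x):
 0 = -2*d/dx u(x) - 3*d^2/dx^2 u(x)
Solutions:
 u(x) = C1 + C2*exp(-2*x/3)


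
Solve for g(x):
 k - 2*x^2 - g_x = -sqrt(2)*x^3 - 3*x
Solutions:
 g(x) = C1 + k*x + sqrt(2)*x^4/4 - 2*x^3/3 + 3*x^2/2


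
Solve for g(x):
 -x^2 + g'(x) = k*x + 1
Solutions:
 g(x) = C1 + k*x^2/2 + x^3/3 + x


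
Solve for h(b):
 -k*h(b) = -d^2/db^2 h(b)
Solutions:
 h(b) = C1*exp(-b*sqrt(k)) + C2*exp(b*sqrt(k))


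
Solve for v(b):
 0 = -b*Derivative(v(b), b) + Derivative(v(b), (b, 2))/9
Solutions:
 v(b) = C1 + C2*erfi(3*sqrt(2)*b/2)


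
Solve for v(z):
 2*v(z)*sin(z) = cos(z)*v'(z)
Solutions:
 v(z) = C1/cos(z)^2


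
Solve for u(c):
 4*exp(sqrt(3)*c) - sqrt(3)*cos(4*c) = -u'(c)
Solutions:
 u(c) = C1 - 4*sqrt(3)*exp(sqrt(3)*c)/3 + sqrt(3)*sin(4*c)/4


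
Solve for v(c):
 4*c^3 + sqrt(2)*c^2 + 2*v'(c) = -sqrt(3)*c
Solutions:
 v(c) = C1 - c^4/2 - sqrt(2)*c^3/6 - sqrt(3)*c^2/4


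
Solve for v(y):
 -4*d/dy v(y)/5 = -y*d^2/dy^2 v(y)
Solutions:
 v(y) = C1 + C2*y^(9/5)


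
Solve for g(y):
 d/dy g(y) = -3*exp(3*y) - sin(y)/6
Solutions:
 g(y) = C1 - exp(3*y) + cos(y)/6


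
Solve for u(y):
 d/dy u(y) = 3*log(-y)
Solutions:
 u(y) = C1 + 3*y*log(-y) - 3*y


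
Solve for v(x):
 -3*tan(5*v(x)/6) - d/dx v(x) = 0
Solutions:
 v(x) = -6*asin(C1*exp(-5*x/2))/5 + 6*pi/5
 v(x) = 6*asin(C1*exp(-5*x/2))/5


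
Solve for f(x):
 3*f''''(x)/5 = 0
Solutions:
 f(x) = C1 + C2*x + C3*x^2 + C4*x^3


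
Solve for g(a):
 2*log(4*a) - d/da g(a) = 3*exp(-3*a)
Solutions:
 g(a) = C1 + 2*a*log(a) + 2*a*(-1 + 2*log(2)) + exp(-3*a)


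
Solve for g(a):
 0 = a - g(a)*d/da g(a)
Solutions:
 g(a) = -sqrt(C1 + a^2)
 g(a) = sqrt(C1 + a^2)


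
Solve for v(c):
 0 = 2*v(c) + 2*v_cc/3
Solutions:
 v(c) = C1*sin(sqrt(3)*c) + C2*cos(sqrt(3)*c)


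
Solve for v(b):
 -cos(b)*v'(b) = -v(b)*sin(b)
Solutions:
 v(b) = C1/cos(b)


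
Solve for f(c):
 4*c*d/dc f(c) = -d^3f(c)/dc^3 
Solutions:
 f(c) = C1 + Integral(C2*airyai(-2^(2/3)*c) + C3*airybi(-2^(2/3)*c), c)


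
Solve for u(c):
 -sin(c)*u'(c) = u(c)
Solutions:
 u(c) = C1*sqrt(cos(c) + 1)/sqrt(cos(c) - 1)


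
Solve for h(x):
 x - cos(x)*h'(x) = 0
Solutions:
 h(x) = C1 + Integral(x/cos(x), x)


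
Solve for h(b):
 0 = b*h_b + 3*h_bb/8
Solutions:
 h(b) = C1 + C2*erf(2*sqrt(3)*b/3)


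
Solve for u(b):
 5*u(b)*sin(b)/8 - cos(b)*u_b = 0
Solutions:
 u(b) = C1/cos(b)^(5/8)


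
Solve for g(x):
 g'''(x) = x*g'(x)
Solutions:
 g(x) = C1 + Integral(C2*airyai(x) + C3*airybi(x), x)


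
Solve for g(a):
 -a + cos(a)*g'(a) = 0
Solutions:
 g(a) = C1 + Integral(a/cos(a), a)


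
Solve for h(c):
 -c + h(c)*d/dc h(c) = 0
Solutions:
 h(c) = -sqrt(C1 + c^2)
 h(c) = sqrt(C1 + c^2)


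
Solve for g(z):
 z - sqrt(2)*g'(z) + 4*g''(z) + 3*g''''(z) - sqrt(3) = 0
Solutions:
 g(z) = C1 + C2*exp(-2^(1/6)*z*(-8/(9 + sqrt(209))^(1/3) + 2^(2/3)*(9 + sqrt(209))^(1/3))/12)*sin(2^(1/6)*sqrt(3)*z*(8/(9 + sqrt(209))^(1/3) + 2^(2/3)*(9 + sqrt(209))^(1/3))/12) + C3*exp(-2^(1/6)*z*(-8/(9 + sqrt(209))^(1/3) + 2^(2/3)*(9 + sqrt(209))^(1/3))/12)*cos(2^(1/6)*sqrt(3)*z*(8/(9 + sqrt(209))^(1/3) + 2^(2/3)*(9 + sqrt(209))^(1/3))/12) + C4*exp(2^(1/6)*z*(-8/(9 + sqrt(209))^(1/3) + 2^(2/3)*(9 + sqrt(209))^(1/3))/6) + sqrt(2)*z^2/4 - sqrt(6)*z/2 + 2*z


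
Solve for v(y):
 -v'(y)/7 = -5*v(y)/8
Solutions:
 v(y) = C1*exp(35*y/8)


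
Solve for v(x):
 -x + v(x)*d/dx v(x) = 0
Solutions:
 v(x) = -sqrt(C1 + x^2)
 v(x) = sqrt(C1 + x^2)


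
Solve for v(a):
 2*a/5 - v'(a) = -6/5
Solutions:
 v(a) = C1 + a^2/5 + 6*a/5


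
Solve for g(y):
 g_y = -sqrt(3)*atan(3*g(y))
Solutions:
 Integral(1/atan(3*_y), (_y, g(y))) = C1 - sqrt(3)*y


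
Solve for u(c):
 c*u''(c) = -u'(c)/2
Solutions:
 u(c) = C1 + C2*sqrt(c)


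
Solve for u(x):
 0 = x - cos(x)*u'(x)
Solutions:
 u(x) = C1 + Integral(x/cos(x), x)


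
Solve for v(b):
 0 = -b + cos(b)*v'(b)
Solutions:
 v(b) = C1 + Integral(b/cos(b), b)


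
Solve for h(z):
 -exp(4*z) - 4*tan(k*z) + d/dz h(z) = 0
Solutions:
 h(z) = C1 + 4*Piecewise((-log(cos(k*z))/k, Ne(k, 0)), (0, True)) + exp(4*z)/4


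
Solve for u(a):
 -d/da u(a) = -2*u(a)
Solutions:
 u(a) = C1*exp(2*a)


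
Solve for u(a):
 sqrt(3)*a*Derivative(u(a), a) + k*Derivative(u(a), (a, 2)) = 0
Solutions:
 u(a) = C1 + C2*sqrt(k)*erf(sqrt(2)*3^(1/4)*a*sqrt(1/k)/2)


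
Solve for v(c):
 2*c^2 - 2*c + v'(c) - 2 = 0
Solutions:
 v(c) = C1 - 2*c^3/3 + c^2 + 2*c


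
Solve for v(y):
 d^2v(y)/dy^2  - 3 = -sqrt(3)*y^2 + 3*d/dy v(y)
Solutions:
 v(y) = C1 + C2*exp(3*y) + sqrt(3)*y^3/9 + sqrt(3)*y^2/9 - y + 2*sqrt(3)*y/27


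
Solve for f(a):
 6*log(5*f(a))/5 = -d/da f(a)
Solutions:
 5*Integral(1/(log(_y) + log(5)), (_y, f(a)))/6 = C1 - a


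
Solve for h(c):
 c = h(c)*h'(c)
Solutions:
 h(c) = -sqrt(C1 + c^2)
 h(c) = sqrt(C1 + c^2)


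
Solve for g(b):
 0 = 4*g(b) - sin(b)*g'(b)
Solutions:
 g(b) = C1*(cos(b)^2 - 2*cos(b) + 1)/(cos(b)^2 + 2*cos(b) + 1)


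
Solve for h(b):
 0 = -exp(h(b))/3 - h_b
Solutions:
 h(b) = log(1/(C1 + b)) + log(3)


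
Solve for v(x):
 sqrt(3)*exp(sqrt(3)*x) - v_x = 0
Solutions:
 v(x) = C1 + exp(sqrt(3)*x)


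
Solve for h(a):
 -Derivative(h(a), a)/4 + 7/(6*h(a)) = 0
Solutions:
 h(a) = -sqrt(C1 + 84*a)/3
 h(a) = sqrt(C1 + 84*a)/3


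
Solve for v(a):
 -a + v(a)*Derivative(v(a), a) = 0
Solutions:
 v(a) = -sqrt(C1 + a^2)
 v(a) = sqrt(C1 + a^2)


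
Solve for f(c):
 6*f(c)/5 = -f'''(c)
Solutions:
 f(c) = C3*exp(-5^(2/3)*6^(1/3)*c/5) + (C1*sin(2^(1/3)*3^(5/6)*5^(2/3)*c/10) + C2*cos(2^(1/3)*3^(5/6)*5^(2/3)*c/10))*exp(5^(2/3)*6^(1/3)*c/10)


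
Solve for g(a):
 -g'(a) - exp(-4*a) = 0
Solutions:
 g(a) = C1 + exp(-4*a)/4


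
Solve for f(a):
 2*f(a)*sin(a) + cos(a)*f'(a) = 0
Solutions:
 f(a) = C1*cos(a)^2


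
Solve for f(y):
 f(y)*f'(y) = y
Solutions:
 f(y) = -sqrt(C1 + y^2)
 f(y) = sqrt(C1 + y^2)


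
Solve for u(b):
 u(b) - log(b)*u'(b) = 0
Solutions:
 u(b) = C1*exp(li(b))


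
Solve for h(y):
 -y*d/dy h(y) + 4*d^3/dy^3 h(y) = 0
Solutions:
 h(y) = C1 + Integral(C2*airyai(2^(1/3)*y/2) + C3*airybi(2^(1/3)*y/2), y)


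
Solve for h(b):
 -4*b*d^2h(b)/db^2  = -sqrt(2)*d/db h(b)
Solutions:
 h(b) = C1 + C2*b^(sqrt(2)/4 + 1)


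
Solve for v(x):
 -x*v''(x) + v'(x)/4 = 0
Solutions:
 v(x) = C1 + C2*x^(5/4)


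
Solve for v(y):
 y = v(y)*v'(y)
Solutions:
 v(y) = -sqrt(C1 + y^2)
 v(y) = sqrt(C1 + y^2)


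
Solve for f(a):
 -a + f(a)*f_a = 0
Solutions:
 f(a) = -sqrt(C1 + a^2)
 f(a) = sqrt(C1 + a^2)


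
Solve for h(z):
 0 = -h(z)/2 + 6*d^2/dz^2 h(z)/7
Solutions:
 h(z) = C1*exp(-sqrt(21)*z/6) + C2*exp(sqrt(21)*z/6)


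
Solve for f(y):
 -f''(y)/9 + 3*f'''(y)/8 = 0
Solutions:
 f(y) = C1 + C2*y + C3*exp(8*y/27)


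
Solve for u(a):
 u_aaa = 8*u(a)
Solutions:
 u(a) = C3*exp(2*a) + (C1*sin(sqrt(3)*a) + C2*cos(sqrt(3)*a))*exp(-a)


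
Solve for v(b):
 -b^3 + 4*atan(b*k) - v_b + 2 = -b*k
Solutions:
 v(b) = C1 - b^4/4 + b^2*k/2 + 2*b + 4*Piecewise((b*atan(b*k) - log(b^2*k^2 + 1)/(2*k), Ne(k, 0)), (0, True))


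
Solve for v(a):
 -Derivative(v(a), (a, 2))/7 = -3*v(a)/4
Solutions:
 v(a) = C1*exp(-sqrt(21)*a/2) + C2*exp(sqrt(21)*a/2)


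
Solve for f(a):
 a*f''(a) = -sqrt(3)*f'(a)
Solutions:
 f(a) = C1 + C2*a^(1 - sqrt(3))


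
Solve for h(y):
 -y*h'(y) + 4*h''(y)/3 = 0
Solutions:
 h(y) = C1 + C2*erfi(sqrt(6)*y/4)


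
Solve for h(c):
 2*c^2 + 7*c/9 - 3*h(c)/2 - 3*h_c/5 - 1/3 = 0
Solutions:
 h(c) = C1*exp(-5*c/2) + 4*c^2/3 - 74*c/135 - 2/675


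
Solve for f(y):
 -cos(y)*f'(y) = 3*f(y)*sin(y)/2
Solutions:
 f(y) = C1*cos(y)^(3/2)


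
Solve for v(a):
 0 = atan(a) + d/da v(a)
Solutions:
 v(a) = C1 - a*atan(a) + log(a^2 + 1)/2


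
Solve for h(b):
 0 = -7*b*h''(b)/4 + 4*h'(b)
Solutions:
 h(b) = C1 + C2*b^(23/7)


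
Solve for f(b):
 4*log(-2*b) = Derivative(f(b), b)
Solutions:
 f(b) = C1 + 4*b*log(-b) + 4*b*(-1 + log(2))


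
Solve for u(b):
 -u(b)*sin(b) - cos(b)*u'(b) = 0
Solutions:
 u(b) = C1*cos(b)


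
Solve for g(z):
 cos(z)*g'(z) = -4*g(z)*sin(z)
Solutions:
 g(z) = C1*cos(z)^4


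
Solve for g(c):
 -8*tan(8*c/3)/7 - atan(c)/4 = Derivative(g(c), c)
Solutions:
 g(c) = C1 - c*atan(c)/4 + log(c^2 + 1)/8 + 3*log(cos(8*c/3))/7


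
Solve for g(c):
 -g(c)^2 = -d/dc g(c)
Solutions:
 g(c) = -1/(C1 + c)


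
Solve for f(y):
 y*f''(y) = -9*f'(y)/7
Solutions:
 f(y) = C1 + C2/y^(2/7)


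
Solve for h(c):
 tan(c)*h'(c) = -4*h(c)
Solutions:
 h(c) = C1/sin(c)^4


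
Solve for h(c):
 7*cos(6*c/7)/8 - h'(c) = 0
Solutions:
 h(c) = C1 + 49*sin(6*c/7)/48


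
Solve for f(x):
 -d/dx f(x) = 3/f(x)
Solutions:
 f(x) = -sqrt(C1 - 6*x)
 f(x) = sqrt(C1 - 6*x)


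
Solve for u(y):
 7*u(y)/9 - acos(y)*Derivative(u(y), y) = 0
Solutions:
 u(y) = C1*exp(7*Integral(1/acos(y), y)/9)


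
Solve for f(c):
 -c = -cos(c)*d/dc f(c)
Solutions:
 f(c) = C1 + Integral(c/cos(c), c)


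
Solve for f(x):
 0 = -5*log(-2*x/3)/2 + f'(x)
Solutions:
 f(x) = C1 + 5*x*log(-x)/2 + 5*x*(-log(3) - 1 + log(2))/2


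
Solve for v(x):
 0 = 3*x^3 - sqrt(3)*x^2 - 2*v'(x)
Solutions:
 v(x) = C1 + 3*x^4/8 - sqrt(3)*x^3/6


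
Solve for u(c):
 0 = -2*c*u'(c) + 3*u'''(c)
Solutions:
 u(c) = C1 + Integral(C2*airyai(2^(1/3)*3^(2/3)*c/3) + C3*airybi(2^(1/3)*3^(2/3)*c/3), c)


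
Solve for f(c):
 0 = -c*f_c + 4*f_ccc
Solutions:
 f(c) = C1 + Integral(C2*airyai(2^(1/3)*c/2) + C3*airybi(2^(1/3)*c/2), c)


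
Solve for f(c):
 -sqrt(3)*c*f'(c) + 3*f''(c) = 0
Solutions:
 f(c) = C1 + C2*erfi(sqrt(2)*3^(3/4)*c/6)


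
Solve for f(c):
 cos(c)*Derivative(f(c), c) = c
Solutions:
 f(c) = C1 + Integral(c/cos(c), c)


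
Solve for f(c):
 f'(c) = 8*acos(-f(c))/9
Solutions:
 Integral(1/acos(-_y), (_y, f(c))) = C1 + 8*c/9


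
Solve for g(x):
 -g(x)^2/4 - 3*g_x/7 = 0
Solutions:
 g(x) = 12/(C1 + 7*x)


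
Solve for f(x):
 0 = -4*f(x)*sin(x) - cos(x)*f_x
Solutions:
 f(x) = C1*cos(x)^4


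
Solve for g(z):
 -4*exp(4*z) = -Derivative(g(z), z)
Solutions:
 g(z) = C1 + exp(4*z)


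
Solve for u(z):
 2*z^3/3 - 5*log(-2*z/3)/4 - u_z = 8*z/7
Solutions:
 u(z) = C1 + z^4/6 - 4*z^2/7 - 5*z*log(-z)/4 + 5*z*(-log(2) + 1 + log(3))/4


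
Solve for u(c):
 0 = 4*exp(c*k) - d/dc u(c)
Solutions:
 u(c) = C1 + 4*exp(c*k)/k


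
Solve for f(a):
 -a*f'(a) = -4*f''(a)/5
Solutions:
 f(a) = C1 + C2*erfi(sqrt(10)*a/4)


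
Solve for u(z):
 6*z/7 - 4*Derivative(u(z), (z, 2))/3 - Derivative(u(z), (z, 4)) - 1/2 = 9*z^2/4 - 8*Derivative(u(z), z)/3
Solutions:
 u(z) = C1 + C2*exp(-2^(1/3)*z*(-2/(9 + sqrt(85))^(1/3) + 2^(1/3)*(9 + sqrt(85))^(1/3))/6)*sin(2^(1/3)*sqrt(3)*z*(2/(9 + sqrt(85))^(1/3) + 2^(1/3)*(9 + sqrt(85))^(1/3))/6) + C3*exp(-2^(1/3)*z*(-2/(9 + sqrt(85))^(1/3) + 2^(1/3)*(9 + sqrt(85))^(1/3))/6)*cos(2^(1/3)*sqrt(3)*z*(2/(9 + sqrt(85))^(1/3) + 2^(1/3)*(9 + sqrt(85))^(1/3))/6) + C4*exp(2^(1/3)*z*(-2/(9 + sqrt(85))^(1/3) + 2^(1/3)*(9 + sqrt(85))^(1/3))/3) + 9*z^3/32 + 117*z^2/448 + 201*z/448


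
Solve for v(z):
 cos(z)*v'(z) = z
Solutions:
 v(z) = C1 + Integral(z/cos(z), z)


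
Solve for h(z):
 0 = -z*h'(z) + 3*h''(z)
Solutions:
 h(z) = C1 + C2*erfi(sqrt(6)*z/6)


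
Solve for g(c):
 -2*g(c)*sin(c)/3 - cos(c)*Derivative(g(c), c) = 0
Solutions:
 g(c) = C1*cos(c)^(2/3)


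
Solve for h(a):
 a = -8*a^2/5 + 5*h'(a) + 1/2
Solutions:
 h(a) = C1 + 8*a^3/75 + a^2/10 - a/10


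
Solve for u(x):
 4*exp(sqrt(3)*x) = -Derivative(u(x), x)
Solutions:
 u(x) = C1 - 4*sqrt(3)*exp(sqrt(3)*x)/3


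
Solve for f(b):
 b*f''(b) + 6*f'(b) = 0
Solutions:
 f(b) = C1 + C2/b^5


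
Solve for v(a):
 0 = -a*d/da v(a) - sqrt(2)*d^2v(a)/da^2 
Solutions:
 v(a) = C1 + C2*erf(2^(1/4)*a/2)


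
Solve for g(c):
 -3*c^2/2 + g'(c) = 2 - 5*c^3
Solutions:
 g(c) = C1 - 5*c^4/4 + c^3/2 + 2*c


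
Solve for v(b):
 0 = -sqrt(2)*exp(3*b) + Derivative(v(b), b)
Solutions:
 v(b) = C1 + sqrt(2)*exp(3*b)/3


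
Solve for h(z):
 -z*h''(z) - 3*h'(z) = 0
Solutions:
 h(z) = C1 + C2/z^2


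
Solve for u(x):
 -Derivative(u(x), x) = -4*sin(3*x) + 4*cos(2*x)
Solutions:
 u(x) = C1 - 2*sin(2*x) - 4*cos(3*x)/3


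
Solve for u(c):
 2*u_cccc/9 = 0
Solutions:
 u(c) = C1 + C2*c + C3*c^2 + C4*c^3


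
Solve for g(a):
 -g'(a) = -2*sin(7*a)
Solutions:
 g(a) = C1 - 2*cos(7*a)/7


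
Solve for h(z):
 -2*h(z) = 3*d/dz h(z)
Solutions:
 h(z) = C1*exp(-2*z/3)


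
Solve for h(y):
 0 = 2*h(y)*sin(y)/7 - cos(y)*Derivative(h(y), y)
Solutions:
 h(y) = C1/cos(y)^(2/7)


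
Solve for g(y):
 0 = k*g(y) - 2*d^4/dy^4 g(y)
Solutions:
 g(y) = C1*exp(-2^(3/4)*k^(1/4)*y/2) + C2*exp(2^(3/4)*k^(1/4)*y/2) + C3*exp(-2^(3/4)*I*k^(1/4)*y/2) + C4*exp(2^(3/4)*I*k^(1/4)*y/2)


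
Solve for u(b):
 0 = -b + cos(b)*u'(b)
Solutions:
 u(b) = C1 + Integral(b/cos(b), b)


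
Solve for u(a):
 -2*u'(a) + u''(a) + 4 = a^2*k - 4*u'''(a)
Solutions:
 u(a) = C1 + C2*exp(a*(-1 + sqrt(33))/8) + C3*exp(-a*(1 + sqrt(33))/8) - a^3*k/6 - a^2*k/4 - 9*a*k/4 + 2*a


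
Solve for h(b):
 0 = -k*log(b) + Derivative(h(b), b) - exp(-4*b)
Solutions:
 h(b) = C1 + b*k*log(b) - b*k - exp(-4*b)/4


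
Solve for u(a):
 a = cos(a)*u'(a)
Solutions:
 u(a) = C1 + Integral(a/cos(a), a)


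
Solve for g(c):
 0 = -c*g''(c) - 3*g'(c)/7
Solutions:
 g(c) = C1 + C2*c^(4/7)


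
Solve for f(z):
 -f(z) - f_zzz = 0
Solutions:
 f(z) = C3*exp(-z) + (C1*sin(sqrt(3)*z/2) + C2*cos(sqrt(3)*z/2))*exp(z/2)


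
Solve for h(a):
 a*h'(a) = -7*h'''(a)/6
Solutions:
 h(a) = C1 + Integral(C2*airyai(-6^(1/3)*7^(2/3)*a/7) + C3*airybi(-6^(1/3)*7^(2/3)*a/7), a)


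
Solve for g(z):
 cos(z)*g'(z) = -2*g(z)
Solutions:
 g(z) = C1*(sin(z) - 1)/(sin(z) + 1)


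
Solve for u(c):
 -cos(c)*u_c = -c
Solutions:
 u(c) = C1 + Integral(c/cos(c), c)


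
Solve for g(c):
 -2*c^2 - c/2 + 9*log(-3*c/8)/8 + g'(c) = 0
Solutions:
 g(c) = C1 + 2*c^3/3 + c^2/4 - 9*c*log(-c)/8 + 9*c*(-log(3) + 1 + 3*log(2))/8


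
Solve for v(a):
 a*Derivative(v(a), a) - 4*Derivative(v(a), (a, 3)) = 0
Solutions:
 v(a) = C1 + Integral(C2*airyai(2^(1/3)*a/2) + C3*airybi(2^(1/3)*a/2), a)


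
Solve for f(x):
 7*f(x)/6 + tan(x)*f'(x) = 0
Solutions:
 f(x) = C1/sin(x)^(7/6)


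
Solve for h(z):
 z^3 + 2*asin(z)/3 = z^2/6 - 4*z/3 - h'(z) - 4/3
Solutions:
 h(z) = C1 - z^4/4 + z^3/18 - 2*z^2/3 - 2*z*asin(z)/3 - 4*z/3 - 2*sqrt(1 - z^2)/3


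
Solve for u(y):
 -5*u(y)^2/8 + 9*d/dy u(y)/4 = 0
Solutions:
 u(y) = -18/(C1 + 5*y)


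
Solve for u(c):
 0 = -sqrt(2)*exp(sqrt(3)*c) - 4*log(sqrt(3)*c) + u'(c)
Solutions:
 u(c) = C1 + 4*c*log(c) + 2*c*(-2 + log(3)) + sqrt(6)*exp(sqrt(3)*c)/3


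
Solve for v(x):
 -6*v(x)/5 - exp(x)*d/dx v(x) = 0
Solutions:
 v(x) = C1*exp(6*exp(-x)/5)


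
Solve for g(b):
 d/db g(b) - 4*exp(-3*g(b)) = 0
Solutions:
 g(b) = log(C1 + 12*b)/3
 g(b) = log((-3^(1/3) - 3^(5/6)*I)*(C1 + 4*b)^(1/3)/2)
 g(b) = log((-3^(1/3) + 3^(5/6)*I)*(C1 + 4*b)^(1/3)/2)


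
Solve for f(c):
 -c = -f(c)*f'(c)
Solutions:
 f(c) = -sqrt(C1 + c^2)
 f(c) = sqrt(C1 + c^2)


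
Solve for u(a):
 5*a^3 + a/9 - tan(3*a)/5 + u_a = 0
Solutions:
 u(a) = C1 - 5*a^4/4 - a^2/18 - log(cos(3*a))/15


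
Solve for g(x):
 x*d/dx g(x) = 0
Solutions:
 g(x) = C1


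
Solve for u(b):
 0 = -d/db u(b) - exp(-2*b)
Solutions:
 u(b) = C1 + exp(-2*b)/2


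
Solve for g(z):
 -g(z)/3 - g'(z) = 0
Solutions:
 g(z) = C1*exp(-z/3)


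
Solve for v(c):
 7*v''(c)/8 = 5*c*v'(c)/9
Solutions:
 v(c) = C1 + C2*erfi(2*sqrt(35)*c/21)


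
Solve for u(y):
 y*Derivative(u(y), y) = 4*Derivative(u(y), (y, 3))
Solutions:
 u(y) = C1 + Integral(C2*airyai(2^(1/3)*y/2) + C3*airybi(2^(1/3)*y/2), y)


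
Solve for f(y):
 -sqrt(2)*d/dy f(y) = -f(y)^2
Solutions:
 f(y) = -2/(C1 + sqrt(2)*y)


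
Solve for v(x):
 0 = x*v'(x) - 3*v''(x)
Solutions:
 v(x) = C1 + C2*erfi(sqrt(6)*x/6)


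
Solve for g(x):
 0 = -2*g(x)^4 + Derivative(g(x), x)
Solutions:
 g(x) = (-1/(C1 + 6*x))^(1/3)
 g(x) = (-1/(C1 + 2*x))^(1/3)*(-3^(2/3) - 3*3^(1/6)*I)/6
 g(x) = (-1/(C1 + 2*x))^(1/3)*(-3^(2/3) + 3*3^(1/6)*I)/6


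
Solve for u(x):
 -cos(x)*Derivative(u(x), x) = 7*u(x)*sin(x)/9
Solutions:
 u(x) = C1*cos(x)^(7/9)


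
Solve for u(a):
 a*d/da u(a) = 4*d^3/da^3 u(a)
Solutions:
 u(a) = C1 + Integral(C2*airyai(2^(1/3)*a/2) + C3*airybi(2^(1/3)*a/2), a)


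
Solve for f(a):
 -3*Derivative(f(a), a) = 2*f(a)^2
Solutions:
 f(a) = 3/(C1 + 2*a)


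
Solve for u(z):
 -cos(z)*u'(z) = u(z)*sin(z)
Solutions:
 u(z) = C1*cos(z)


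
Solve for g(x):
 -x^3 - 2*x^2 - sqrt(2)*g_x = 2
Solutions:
 g(x) = C1 - sqrt(2)*x^4/8 - sqrt(2)*x^3/3 - sqrt(2)*x


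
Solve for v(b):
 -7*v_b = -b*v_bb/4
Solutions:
 v(b) = C1 + C2*b^29


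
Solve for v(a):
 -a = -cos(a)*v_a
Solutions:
 v(a) = C1 + Integral(a/cos(a), a)


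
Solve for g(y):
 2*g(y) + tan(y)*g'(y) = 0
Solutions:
 g(y) = C1/sin(y)^2


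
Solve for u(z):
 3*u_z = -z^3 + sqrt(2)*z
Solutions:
 u(z) = C1 - z^4/12 + sqrt(2)*z^2/6


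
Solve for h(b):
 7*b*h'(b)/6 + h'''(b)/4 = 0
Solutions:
 h(b) = C1 + Integral(C2*airyai(-14^(1/3)*3^(2/3)*b/3) + C3*airybi(-14^(1/3)*3^(2/3)*b/3), b)


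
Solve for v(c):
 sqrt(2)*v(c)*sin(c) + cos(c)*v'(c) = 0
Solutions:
 v(c) = C1*cos(c)^(sqrt(2))


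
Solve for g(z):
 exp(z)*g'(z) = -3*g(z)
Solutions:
 g(z) = C1*exp(3*exp(-z))


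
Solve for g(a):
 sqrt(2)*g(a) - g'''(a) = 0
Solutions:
 g(a) = C3*exp(2^(1/6)*a) + (C1*sin(2^(1/6)*sqrt(3)*a/2) + C2*cos(2^(1/6)*sqrt(3)*a/2))*exp(-2^(1/6)*a/2)


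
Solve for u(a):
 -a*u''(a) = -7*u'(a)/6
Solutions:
 u(a) = C1 + C2*a^(13/6)


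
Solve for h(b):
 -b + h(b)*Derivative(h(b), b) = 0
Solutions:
 h(b) = -sqrt(C1 + b^2)
 h(b) = sqrt(C1 + b^2)


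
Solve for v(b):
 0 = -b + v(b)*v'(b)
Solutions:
 v(b) = -sqrt(C1 + b^2)
 v(b) = sqrt(C1 + b^2)


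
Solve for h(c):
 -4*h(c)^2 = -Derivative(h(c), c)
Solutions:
 h(c) = -1/(C1 + 4*c)


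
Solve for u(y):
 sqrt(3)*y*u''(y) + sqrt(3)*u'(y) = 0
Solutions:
 u(y) = C1 + C2*log(y)


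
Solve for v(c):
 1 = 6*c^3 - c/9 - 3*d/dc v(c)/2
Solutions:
 v(c) = C1 + c^4 - c^2/27 - 2*c/3


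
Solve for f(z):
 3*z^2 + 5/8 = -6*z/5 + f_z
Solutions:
 f(z) = C1 + z^3 + 3*z^2/5 + 5*z/8


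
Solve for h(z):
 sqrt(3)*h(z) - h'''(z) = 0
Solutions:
 h(z) = C3*exp(3^(1/6)*z) + (C1*sin(3^(2/3)*z/2) + C2*cos(3^(2/3)*z/2))*exp(-3^(1/6)*z/2)


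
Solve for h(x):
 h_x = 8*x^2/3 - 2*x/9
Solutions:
 h(x) = C1 + 8*x^3/9 - x^2/9


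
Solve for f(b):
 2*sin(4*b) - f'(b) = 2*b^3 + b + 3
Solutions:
 f(b) = C1 - b^4/2 - b^2/2 - 3*b - cos(4*b)/2


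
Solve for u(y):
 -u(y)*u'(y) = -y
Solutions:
 u(y) = -sqrt(C1 + y^2)
 u(y) = sqrt(C1 + y^2)


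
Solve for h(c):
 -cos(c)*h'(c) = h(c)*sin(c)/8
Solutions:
 h(c) = C1*cos(c)^(1/8)


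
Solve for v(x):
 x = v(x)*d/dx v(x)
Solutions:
 v(x) = -sqrt(C1 + x^2)
 v(x) = sqrt(C1 + x^2)


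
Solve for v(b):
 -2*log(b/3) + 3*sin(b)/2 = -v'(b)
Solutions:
 v(b) = C1 + 2*b*log(b) - 2*b*log(3) - 2*b + 3*cos(b)/2


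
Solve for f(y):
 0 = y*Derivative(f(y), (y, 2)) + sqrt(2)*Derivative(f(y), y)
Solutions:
 f(y) = C1 + C2*y^(1 - sqrt(2))


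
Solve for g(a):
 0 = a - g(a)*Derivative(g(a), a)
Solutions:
 g(a) = -sqrt(C1 + a^2)
 g(a) = sqrt(C1 + a^2)


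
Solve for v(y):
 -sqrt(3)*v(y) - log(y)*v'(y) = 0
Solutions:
 v(y) = C1*exp(-sqrt(3)*li(y))


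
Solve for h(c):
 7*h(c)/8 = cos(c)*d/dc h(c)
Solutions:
 h(c) = C1*(sin(c) + 1)^(7/16)/(sin(c) - 1)^(7/16)


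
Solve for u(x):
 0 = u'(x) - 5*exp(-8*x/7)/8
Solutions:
 u(x) = C1 - 35*exp(-8*x/7)/64


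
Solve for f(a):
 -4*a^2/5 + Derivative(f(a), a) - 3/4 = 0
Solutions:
 f(a) = C1 + 4*a^3/15 + 3*a/4


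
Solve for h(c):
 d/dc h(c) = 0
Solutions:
 h(c) = C1


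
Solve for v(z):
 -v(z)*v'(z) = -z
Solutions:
 v(z) = -sqrt(C1 + z^2)
 v(z) = sqrt(C1 + z^2)


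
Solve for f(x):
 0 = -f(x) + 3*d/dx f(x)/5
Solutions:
 f(x) = C1*exp(5*x/3)


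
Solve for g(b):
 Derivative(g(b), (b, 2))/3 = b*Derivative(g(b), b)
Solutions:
 g(b) = C1 + C2*erfi(sqrt(6)*b/2)


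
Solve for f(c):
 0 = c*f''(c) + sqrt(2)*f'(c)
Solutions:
 f(c) = C1 + C2*c^(1 - sqrt(2))


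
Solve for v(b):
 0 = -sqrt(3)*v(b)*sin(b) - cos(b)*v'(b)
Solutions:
 v(b) = C1*cos(b)^(sqrt(3))


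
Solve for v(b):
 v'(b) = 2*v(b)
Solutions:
 v(b) = C1*exp(2*b)


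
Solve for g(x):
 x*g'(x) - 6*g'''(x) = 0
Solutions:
 g(x) = C1 + Integral(C2*airyai(6^(2/3)*x/6) + C3*airybi(6^(2/3)*x/6), x)


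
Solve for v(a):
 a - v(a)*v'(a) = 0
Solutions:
 v(a) = -sqrt(C1 + a^2)
 v(a) = sqrt(C1 + a^2)


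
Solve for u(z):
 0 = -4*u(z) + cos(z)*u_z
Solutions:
 u(z) = C1*(sin(z)^2 + 2*sin(z) + 1)/(sin(z)^2 - 2*sin(z) + 1)


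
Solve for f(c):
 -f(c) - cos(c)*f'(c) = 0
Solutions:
 f(c) = C1*sqrt(sin(c) - 1)/sqrt(sin(c) + 1)


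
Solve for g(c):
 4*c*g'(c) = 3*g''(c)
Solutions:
 g(c) = C1 + C2*erfi(sqrt(6)*c/3)


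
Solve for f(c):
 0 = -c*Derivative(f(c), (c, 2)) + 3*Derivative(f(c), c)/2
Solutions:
 f(c) = C1 + C2*c^(5/2)


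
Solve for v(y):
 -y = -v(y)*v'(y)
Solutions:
 v(y) = -sqrt(C1 + y^2)
 v(y) = sqrt(C1 + y^2)


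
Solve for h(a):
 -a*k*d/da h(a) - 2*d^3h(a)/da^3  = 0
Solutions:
 h(a) = C1 + Integral(C2*airyai(2^(2/3)*a*(-k)^(1/3)/2) + C3*airybi(2^(2/3)*a*(-k)^(1/3)/2), a)


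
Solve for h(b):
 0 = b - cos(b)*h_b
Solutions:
 h(b) = C1 + Integral(b/cos(b), b)


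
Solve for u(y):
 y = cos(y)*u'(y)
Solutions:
 u(y) = C1 + Integral(y/cos(y), y)


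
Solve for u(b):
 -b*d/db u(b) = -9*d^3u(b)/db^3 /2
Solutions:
 u(b) = C1 + Integral(C2*airyai(6^(1/3)*b/3) + C3*airybi(6^(1/3)*b/3), b)


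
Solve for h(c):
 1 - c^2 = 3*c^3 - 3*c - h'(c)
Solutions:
 h(c) = C1 + 3*c^4/4 + c^3/3 - 3*c^2/2 - c


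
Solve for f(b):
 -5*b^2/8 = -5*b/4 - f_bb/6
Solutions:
 f(b) = C1 + C2*b + 5*b^4/16 - 5*b^3/4


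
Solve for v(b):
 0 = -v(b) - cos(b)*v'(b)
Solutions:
 v(b) = C1*sqrt(sin(b) - 1)/sqrt(sin(b) + 1)


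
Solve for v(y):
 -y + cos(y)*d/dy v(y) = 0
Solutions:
 v(y) = C1 + Integral(y/cos(y), y)


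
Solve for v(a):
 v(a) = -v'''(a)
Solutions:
 v(a) = C3*exp(-a) + (C1*sin(sqrt(3)*a/2) + C2*cos(sqrt(3)*a/2))*exp(a/2)


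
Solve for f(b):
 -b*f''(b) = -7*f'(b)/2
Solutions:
 f(b) = C1 + C2*b^(9/2)


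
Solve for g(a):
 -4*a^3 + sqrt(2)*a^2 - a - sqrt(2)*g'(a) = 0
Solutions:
 g(a) = C1 - sqrt(2)*a^4/2 + a^3/3 - sqrt(2)*a^2/4


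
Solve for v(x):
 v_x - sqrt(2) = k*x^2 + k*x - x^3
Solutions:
 v(x) = C1 + k*x^3/3 + k*x^2/2 - x^4/4 + sqrt(2)*x


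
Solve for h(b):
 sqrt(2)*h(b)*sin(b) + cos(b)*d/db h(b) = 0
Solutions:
 h(b) = C1*cos(b)^(sqrt(2))


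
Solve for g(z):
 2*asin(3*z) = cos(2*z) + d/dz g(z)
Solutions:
 g(z) = C1 + 2*z*asin(3*z) + 2*sqrt(1 - 9*z^2)/3 - sin(2*z)/2


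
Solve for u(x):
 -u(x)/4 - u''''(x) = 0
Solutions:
 u(x) = (C1*sin(x/2) + C2*cos(x/2))*exp(-x/2) + (C3*sin(x/2) + C4*cos(x/2))*exp(x/2)


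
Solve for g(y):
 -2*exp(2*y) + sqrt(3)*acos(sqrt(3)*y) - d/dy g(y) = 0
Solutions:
 g(y) = C1 + sqrt(3)*(y*acos(sqrt(3)*y) - sqrt(3)*sqrt(1 - 3*y^2)/3) - exp(2*y)


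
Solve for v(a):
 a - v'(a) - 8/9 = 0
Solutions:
 v(a) = C1 + a^2/2 - 8*a/9


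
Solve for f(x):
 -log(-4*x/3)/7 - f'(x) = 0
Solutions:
 f(x) = C1 - x*log(-x)/7 + x*(-2*log(2) + 1 + log(3))/7


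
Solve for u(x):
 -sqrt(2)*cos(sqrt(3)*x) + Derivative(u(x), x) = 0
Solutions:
 u(x) = C1 + sqrt(6)*sin(sqrt(3)*x)/3


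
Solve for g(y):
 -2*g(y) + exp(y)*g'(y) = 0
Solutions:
 g(y) = C1*exp(-2*exp(-y))


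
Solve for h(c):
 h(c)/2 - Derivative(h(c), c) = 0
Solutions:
 h(c) = C1*exp(c/2)


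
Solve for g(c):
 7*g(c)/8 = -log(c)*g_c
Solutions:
 g(c) = C1*exp(-7*li(c)/8)


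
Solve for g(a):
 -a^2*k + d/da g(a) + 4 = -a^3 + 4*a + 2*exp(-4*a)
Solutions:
 g(a) = C1 - a^4/4 + a^3*k/3 + 2*a^2 - 4*a - exp(-4*a)/2


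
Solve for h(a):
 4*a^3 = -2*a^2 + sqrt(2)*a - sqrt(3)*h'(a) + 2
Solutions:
 h(a) = C1 - sqrt(3)*a^4/3 - 2*sqrt(3)*a^3/9 + sqrt(6)*a^2/6 + 2*sqrt(3)*a/3


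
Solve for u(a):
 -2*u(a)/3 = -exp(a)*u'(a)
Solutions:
 u(a) = C1*exp(-2*exp(-a)/3)


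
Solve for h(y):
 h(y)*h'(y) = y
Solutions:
 h(y) = -sqrt(C1 + y^2)
 h(y) = sqrt(C1 + y^2)


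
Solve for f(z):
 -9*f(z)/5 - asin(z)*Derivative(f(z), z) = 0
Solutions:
 f(z) = C1*exp(-9*Integral(1/asin(z), z)/5)


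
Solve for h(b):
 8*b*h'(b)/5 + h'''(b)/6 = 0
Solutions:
 h(b) = C1 + Integral(C2*airyai(-2*5^(2/3)*6^(1/3)*b/5) + C3*airybi(-2*5^(2/3)*6^(1/3)*b/5), b)


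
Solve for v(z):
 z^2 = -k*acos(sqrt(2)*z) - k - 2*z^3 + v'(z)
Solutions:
 v(z) = C1 + k*z + k*(z*acos(sqrt(2)*z) - sqrt(2)*sqrt(1 - 2*z^2)/2) + z^4/2 + z^3/3


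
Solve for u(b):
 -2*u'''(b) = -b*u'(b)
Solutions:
 u(b) = C1 + Integral(C2*airyai(2^(2/3)*b/2) + C3*airybi(2^(2/3)*b/2), b)


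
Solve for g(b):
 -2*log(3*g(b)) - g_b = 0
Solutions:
 Integral(1/(log(_y) + log(3)), (_y, g(b)))/2 = C1 - b


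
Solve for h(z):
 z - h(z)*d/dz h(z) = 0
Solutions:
 h(z) = -sqrt(C1 + z^2)
 h(z) = sqrt(C1 + z^2)


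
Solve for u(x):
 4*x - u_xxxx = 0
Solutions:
 u(x) = C1 + C2*x + C3*x^2 + C4*x^3 + x^5/30


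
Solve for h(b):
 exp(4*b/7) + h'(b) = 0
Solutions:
 h(b) = C1 - 7*exp(4*b/7)/4


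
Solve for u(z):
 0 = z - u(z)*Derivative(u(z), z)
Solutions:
 u(z) = -sqrt(C1 + z^2)
 u(z) = sqrt(C1 + z^2)


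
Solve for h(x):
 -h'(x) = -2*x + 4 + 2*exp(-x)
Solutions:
 h(x) = C1 + x^2 - 4*x + 2*exp(-x)


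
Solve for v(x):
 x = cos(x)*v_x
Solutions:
 v(x) = C1 + Integral(x/cos(x), x)


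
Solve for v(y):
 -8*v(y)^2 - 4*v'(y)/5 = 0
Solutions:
 v(y) = 1/(C1 + 10*y)


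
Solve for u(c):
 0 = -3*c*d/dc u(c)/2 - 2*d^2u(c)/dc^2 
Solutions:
 u(c) = C1 + C2*erf(sqrt(6)*c/4)


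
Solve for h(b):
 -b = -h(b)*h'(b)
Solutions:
 h(b) = -sqrt(C1 + b^2)
 h(b) = sqrt(C1 + b^2)


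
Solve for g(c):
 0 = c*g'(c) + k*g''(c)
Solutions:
 g(c) = C1 + C2*sqrt(k)*erf(sqrt(2)*c*sqrt(1/k)/2)


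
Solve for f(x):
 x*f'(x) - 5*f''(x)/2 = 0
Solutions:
 f(x) = C1 + C2*erfi(sqrt(5)*x/5)


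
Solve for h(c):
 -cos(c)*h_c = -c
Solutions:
 h(c) = C1 + Integral(c/cos(c), c)


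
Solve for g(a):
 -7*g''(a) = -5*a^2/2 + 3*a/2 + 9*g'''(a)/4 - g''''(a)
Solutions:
 g(a) = C1 + C2*a + C3*exp(-7*a/4) + C4*exp(4*a) + 5*a^4/168 - 29*a^3/392 + 1343*a^2/10976


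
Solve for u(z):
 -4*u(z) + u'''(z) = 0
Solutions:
 u(z) = C3*exp(2^(2/3)*z) + (C1*sin(2^(2/3)*sqrt(3)*z/2) + C2*cos(2^(2/3)*sqrt(3)*z/2))*exp(-2^(2/3)*z/2)


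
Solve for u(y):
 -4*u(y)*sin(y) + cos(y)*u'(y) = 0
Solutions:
 u(y) = C1/cos(y)^4


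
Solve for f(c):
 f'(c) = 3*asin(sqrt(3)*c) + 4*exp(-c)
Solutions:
 f(c) = C1 + 3*c*asin(sqrt(3)*c) + sqrt(3)*sqrt(1 - 3*c^2) - 4*exp(-c)


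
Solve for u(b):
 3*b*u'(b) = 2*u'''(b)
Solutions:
 u(b) = C1 + Integral(C2*airyai(2^(2/3)*3^(1/3)*b/2) + C3*airybi(2^(2/3)*3^(1/3)*b/2), b)


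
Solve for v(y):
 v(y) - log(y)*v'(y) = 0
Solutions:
 v(y) = C1*exp(li(y))


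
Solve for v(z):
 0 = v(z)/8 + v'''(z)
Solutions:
 v(z) = C3*exp(-z/2) + (C1*sin(sqrt(3)*z/4) + C2*cos(sqrt(3)*z/4))*exp(z/4)


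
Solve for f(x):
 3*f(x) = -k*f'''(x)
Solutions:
 f(x) = C1*exp(3^(1/3)*x*(-1/k)^(1/3)) + C2*exp(x*(-1/k)^(1/3)*(-3^(1/3) + 3^(5/6)*I)/2) + C3*exp(-x*(-1/k)^(1/3)*(3^(1/3) + 3^(5/6)*I)/2)


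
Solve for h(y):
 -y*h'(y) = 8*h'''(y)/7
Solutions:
 h(y) = C1 + Integral(C2*airyai(-7^(1/3)*y/2) + C3*airybi(-7^(1/3)*y/2), y)


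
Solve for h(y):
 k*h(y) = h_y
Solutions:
 h(y) = C1*exp(k*y)


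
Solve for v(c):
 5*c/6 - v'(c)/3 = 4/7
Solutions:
 v(c) = C1 + 5*c^2/4 - 12*c/7


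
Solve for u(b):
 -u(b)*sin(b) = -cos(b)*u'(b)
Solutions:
 u(b) = C1/cos(b)


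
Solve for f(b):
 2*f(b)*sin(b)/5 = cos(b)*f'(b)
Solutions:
 f(b) = C1/cos(b)^(2/5)


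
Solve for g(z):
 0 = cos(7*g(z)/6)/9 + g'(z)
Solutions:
 z/9 - 3*log(sin(7*g(z)/6) - 1)/7 + 3*log(sin(7*g(z)/6) + 1)/7 = C1


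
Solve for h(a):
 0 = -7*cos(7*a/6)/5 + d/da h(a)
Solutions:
 h(a) = C1 + 6*sin(7*a/6)/5


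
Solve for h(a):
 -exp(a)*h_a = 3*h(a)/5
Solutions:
 h(a) = C1*exp(3*exp(-a)/5)


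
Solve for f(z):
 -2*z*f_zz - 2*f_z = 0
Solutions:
 f(z) = C1 + C2*log(z)


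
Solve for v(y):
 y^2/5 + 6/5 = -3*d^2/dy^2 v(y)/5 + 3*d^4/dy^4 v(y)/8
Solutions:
 v(y) = C1 + C2*y + C3*exp(-2*sqrt(10)*y/5) + C4*exp(2*sqrt(10)*y/5) - y^4/36 - 29*y^2/24


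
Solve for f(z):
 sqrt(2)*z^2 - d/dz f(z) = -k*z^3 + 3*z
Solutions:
 f(z) = C1 + k*z^4/4 + sqrt(2)*z^3/3 - 3*z^2/2


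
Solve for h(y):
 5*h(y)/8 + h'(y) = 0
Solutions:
 h(y) = C1*exp(-5*y/8)


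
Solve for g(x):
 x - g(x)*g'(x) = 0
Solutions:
 g(x) = -sqrt(C1 + x^2)
 g(x) = sqrt(C1 + x^2)


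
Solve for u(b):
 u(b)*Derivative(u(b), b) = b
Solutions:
 u(b) = -sqrt(C1 + b^2)
 u(b) = sqrt(C1 + b^2)


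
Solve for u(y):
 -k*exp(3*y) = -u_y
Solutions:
 u(y) = C1 + k*exp(3*y)/3


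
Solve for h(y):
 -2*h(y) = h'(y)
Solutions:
 h(y) = C1*exp(-2*y)


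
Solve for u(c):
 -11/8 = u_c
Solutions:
 u(c) = C1 - 11*c/8


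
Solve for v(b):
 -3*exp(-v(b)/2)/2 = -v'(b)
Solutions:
 v(b) = 2*log(C1 + 3*b/4)


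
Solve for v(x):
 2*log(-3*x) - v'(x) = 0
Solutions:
 v(x) = C1 + 2*x*log(-x) + 2*x*(-1 + log(3))


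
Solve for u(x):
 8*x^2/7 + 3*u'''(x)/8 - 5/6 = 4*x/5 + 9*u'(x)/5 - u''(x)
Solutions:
 u(x) = C1 + C2*exp(2*x*(-10 + sqrt(370))/15) + C3*exp(-2*x*(10 + sqrt(370))/15) + 40*x^3/189 + 74*x^2/567 - 545*x/10206
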